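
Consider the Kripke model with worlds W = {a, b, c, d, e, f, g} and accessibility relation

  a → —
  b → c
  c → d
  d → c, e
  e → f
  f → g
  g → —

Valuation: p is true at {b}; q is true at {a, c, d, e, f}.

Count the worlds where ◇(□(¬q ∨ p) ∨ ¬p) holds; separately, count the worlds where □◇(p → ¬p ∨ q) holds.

For ◇(□(¬q ∨ p) ∨ ¬p):
a: no successors, so ◇(□(¬q ∨ p) ∨ ¬p) fails. ✗
b: successors {c}; □(¬q ∨ p) ∨ ¬p there: c:T. ✓
c: successors {d}; □(¬q ∨ p) ∨ ¬p there: d:T. ✓
d: successors {c, e}; □(¬q ∨ p) ∨ ¬p there: c:T, e:T. ✓
e: successors {f}; □(¬q ∨ p) ∨ ¬p there: f:T. ✓
f: successors {g}; □(¬q ∨ p) ∨ ¬p there: g:T. ✓
g: no successors, so ◇(□(¬q ∨ p) ∨ ¬p) fails. ✗
— 5 worlds.
For □◇(p → ¬p ∨ q):
a: no successors, so □◇(p → ¬p ∨ q) holds vacuously. ✓
b: successors {c}; ◇(p → ¬p ∨ q) there: c:T. ✓
c: successors {d}; ◇(p → ¬p ∨ q) there: d:T. ✓
d: successors {c, e}; ◇(p → ¬p ∨ q) there: c:T, e:T. ✓
e: successors {f}; ◇(p → ¬p ∨ q) there: f:T. ✓
f: successors {g}; ◇(p → ¬p ∨ q) there: g:F. ✗
g: no successors, so □◇(p → ¬p ∨ q) holds vacuously. ✓
— 6 worlds.

5 and 6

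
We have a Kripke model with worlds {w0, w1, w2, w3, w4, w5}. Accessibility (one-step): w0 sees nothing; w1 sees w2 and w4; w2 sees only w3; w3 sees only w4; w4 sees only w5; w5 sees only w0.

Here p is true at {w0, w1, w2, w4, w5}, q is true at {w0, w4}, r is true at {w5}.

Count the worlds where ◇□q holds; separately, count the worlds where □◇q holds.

For ◇□q:
w0: no successors, so ◇□q fails. ✗
w1: successors {w2, w4}; □q there: w2:F, w4:F. ✗
w2: successors {w3}; □q there: w3:T. ✓
w3: successors {w4}; □q there: w4:F. ✗
w4: successors {w5}; □q there: w5:T. ✓
w5: successors {w0}; □q there: w0:T. ✓
— 3 worlds.
For □◇q:
w0: no successors, so □◇q holds vacuously. ✓
w1: successors {w2, w4}; ◇q there: w2:F, w4:F. ✗
w2: successors {w3}; ◇q there: w3:T. ✓
w3: successors {w4}; ◇q there: w4:F. ✗
w4: successors {w5}; ◇q there: w5:T. ✓
w5: successors {w0}; ◇q there: w0:F. ✗
— 3 worlds.

3 and 3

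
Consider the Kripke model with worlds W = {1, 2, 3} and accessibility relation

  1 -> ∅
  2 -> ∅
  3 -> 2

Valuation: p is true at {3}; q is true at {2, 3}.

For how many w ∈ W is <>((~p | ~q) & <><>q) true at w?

0

1: no successors, so <>((~p | ~q) & <><>q) fails. ✗
2: no successors, so <>((~p | ~q) & <><>q) fails. ✗
3: successors {2}; (~p | ~q) & <><>q there: 2:F. ✗
Satisfying worlds: ∅.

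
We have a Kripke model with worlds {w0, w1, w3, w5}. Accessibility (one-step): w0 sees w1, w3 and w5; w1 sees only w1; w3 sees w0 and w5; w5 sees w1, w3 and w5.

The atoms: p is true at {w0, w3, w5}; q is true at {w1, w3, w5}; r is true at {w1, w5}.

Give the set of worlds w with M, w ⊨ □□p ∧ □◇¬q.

∅

w0: □□p is F, □◇¬q is F. ✗
w1: □□p is F, □◇¬q is F. ✗
w3: □□p is F, □◇¬q is F. ✗
w5: □□p is F, □◇¬q is F. ✗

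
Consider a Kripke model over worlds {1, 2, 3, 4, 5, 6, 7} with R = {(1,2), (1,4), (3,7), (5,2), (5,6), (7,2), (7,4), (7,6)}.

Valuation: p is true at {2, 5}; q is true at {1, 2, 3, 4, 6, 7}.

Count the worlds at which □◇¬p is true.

4

1: successors {2, 4}; ◇¬p there: 2:F, 4:F. ✗
2: no successors, so □◇¬p holds vacuously. ✓
3: successors {7}; ◇¬p there: 7:T. ✓
4: no successors, so □◇¬p holds vacuously. ✓
5: successors {2, 6}; ◇¬p there: 2:F, 6:F. ✗
6: no successors, so □◇¬p holds vacuously. ✓
7: successors {2, 4, 6}; ◇¬p there: 2:F, 4:F, 6:F. ✗
Satisfying worlds: {2, 3, 4, 6}.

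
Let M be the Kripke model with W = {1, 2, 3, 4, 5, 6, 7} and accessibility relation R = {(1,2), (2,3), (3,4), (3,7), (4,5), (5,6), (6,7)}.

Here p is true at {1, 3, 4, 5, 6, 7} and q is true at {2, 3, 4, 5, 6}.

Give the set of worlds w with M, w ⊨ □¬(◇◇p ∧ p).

{1, 5, 6, 7}

1: successors {2}; ¬(◇◇p ∧ p) there: 2:T. ✓
2: successors {3}; ¬(◇◇p ∧ p) there: 3:F. ✗
3: successors {4, 7}; ¬(◇◇p ∧ p) there: 4:F, 7:T. ✗
4: successors {5}; ¬(◇◇p ∧ p) there: 5:F. ✗
5: successors {6}; ¬(◇◇p ∧ p) there: 6:T. ✓
6: successors {7}; ¬(◇◇p ∧ p) there: 7:T. ✓
7: no successors, so □¬(◇◇p ∧ p) holds vacuously. ✓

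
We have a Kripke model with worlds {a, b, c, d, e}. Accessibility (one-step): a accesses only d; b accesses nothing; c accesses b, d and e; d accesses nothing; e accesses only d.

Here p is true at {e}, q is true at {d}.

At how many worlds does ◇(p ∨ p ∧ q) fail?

4

a: successors {d}; p ∨ p ∧ q there: d:F. ✗
b: no successors, so ◇(p ∨ p ∧ q) fails. ✗
c: successors {b, d, e}; p ∨ p ∧ q there: b:F, d:F, e:T. ✓
d: no successors, so ◇(p ∨ p ∧ q) fails. ✗
e: successors {d}; p ∨ p ∧ q there: d:F. ✗
Satisfying worlds: {c}.
So ◇(p ∨ p ∧ q) fails at the other 4 worlds.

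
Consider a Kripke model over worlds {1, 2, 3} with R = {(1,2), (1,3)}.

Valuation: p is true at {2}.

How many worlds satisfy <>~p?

1: successors {2, 3}; ~p there: 2:F, 3:T. ✓
2: no successors, so <>~p fails. ✗
3: no successors, so <>~p fails. ✗
Satisfying worlds: {1}.

1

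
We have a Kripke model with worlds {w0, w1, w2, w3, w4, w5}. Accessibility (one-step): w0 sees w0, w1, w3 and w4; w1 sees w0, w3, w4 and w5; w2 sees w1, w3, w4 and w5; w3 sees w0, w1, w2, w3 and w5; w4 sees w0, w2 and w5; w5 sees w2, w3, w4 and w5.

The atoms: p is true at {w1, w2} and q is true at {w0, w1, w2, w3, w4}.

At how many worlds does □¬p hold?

w0: successors {w0, w1, w3, w4}; ¬p there: w0:T, w1:F, w3:T, w4:T. ✗
w1: successors {w0, w3, w4, w5}; ¬p there: w0:T, w3:T, w4:T, w5:T. ✓
w2: successors {w1, w3, w4, w5}; ¬p there: w1:F, w3:T, w4:T, w5:T. ✗
w3: successors {w0, w1, w2, w3, w5}; ¬p there: w0:T, w1:F, w2:F, w3:T, w5:T. ✗
w4: successors {w0, w2, w5}; ¬p there: w0:T, w2:F, w5:T. ✗
w5: successors {w2, w3, w4, w5}; ¬p there: w2:F, w3:T, w4:T, w5:T. ✗
Satisfying worlds: {w1}.

1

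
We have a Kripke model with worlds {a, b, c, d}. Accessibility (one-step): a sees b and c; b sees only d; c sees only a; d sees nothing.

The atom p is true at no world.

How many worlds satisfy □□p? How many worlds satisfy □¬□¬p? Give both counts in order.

For □□p:
a: successors {b, c}; □p there: b:F, c:F. ✗
b: successors {d}; □p there: d:T. ✓
c: successors {a}; □p there: a:F. ✗
d: no successors, so □□p holds vacuously. ✓
— 2 worlds.
For □¬□¬p:
a: successors {b, c}; ¬□¬p there: b:F, c:F. ✗
b: successors {d}; ¬□¬p there: d:F. ✗
c: successors {a}; ¬□¬p there: a:F. ✗
d: no successors, so □¬□¬p holds vacuously. ✓
— 1 world.

2 and 1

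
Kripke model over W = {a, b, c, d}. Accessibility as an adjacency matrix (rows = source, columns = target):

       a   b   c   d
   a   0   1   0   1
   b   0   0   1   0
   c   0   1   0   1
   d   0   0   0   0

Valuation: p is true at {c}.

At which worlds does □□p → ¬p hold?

{a, b, d}

a: □□p is T, ¬p is T. ✓
b: □□p is F, ¬p is T. ✓
c: □□p is T, ¬p is F. ✗
d: □□p is T, ¬p is T. ✓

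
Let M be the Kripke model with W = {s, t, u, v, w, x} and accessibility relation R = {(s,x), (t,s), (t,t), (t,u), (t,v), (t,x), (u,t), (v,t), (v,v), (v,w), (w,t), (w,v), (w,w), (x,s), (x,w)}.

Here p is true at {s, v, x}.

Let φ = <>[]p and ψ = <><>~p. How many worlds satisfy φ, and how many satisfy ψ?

For <>[]p:
s: successors {x}; []p there: x:F. ✗
t: successors {s, t, u, v, x}; []p there: s:T, t:F, u:F, v:F, x:F. ✓
u: successors {t}; []p there: t:F. ✗
v: successors {t, v, w}; []p there: t:F, v:F, w:F. ✗
w: successors {t, v, w}; []p there: t:F, v:F, w:F. ✗
x: successors {s, w}; []p there: s:T, w:F. ✓
— 2 worlds.
For <><>~p:
s: successors {x}; <>~p there: x:T. ✓
t: successors {s, t, u, v, x}; <>~p there: s:F, t:T, u:T, v:T, x:T. ✓
u: successors {t}; <>~p there: t:T. ✓
v: successors {t, v, w}; <>~p there: t:T, v:T, w:T. ✓
w: successors {t, v, w}; <>~p there: t:T, v:T, w:T. ✓
x: successors {s, w}; <>~p there: s:F, w:T. ✓
— 6 worlds.

2 and 6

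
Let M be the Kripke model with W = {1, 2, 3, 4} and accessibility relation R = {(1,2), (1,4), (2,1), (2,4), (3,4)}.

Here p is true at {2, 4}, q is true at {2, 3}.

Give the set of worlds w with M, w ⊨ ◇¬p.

1: successors {2, 4}; ¬p there: 2:F, 4:F. ✗
2: successors {1, 4}; ¬p there: 1:T, 4:F. ✓
3: successors {4}; ¬p there: 4:F. ✗
4: no successors, so ◇¬p fails. ✗

{2}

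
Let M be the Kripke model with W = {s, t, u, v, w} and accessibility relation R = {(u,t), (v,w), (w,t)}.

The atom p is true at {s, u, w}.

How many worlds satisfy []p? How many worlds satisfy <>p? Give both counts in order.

3 and 1

For []p:
s: no successors, so []p holds vacuously. ✓
t: no successors, so []p holds vacuously. ✓
u: successors {t}; p there: t:F. ✗
v: successors {w}; p there: w:T. ✓
w: successors {t}; p there: t:F. ✗
— 3 worlds.
For <>p:
s: no successors, so <>p fails. ✗
t: no successors, so <>p fails. ✗
u: successors {t}; p there: t:F. ✗
v: successors {w}; p there: w:T. ✓
w: successors {t}; p there: t:F. ✗
— 1 world.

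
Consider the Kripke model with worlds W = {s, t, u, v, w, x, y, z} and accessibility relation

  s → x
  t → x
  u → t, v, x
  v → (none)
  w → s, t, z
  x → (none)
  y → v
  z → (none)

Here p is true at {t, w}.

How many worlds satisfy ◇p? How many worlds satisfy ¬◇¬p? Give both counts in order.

2 and 3

For ◇p:
s: successors {x}; p there: x:F. ✗
t: successors {x}; p there: x:F. ✗
u: successors {t, v, x}; p there: t:T, v:F, x:F. ✓
v: no successors, so ◇p fails. ✗
w: successors {s, t, z}; p there: s:F, t:T, z:F. ✓
x: no successors, so ◇p fails. ✗
y: successors {v}; p there: v:F. ✗
z: no successors, so ◇p fails. ✗
— 2 worlds.
For ¬◇¬p:
s: ◇¬p is T. ✗
t: ◇¬p is T. ✗
u: ◇¬p is T. ✗
v: ◇¬p is F. ✓
w: ◇¬p is T. ✗
x: ◇¬p is F. ✓
y: ◇¬p is T. ✗
z: ◇¬p is F. ✓
— 3 worlds.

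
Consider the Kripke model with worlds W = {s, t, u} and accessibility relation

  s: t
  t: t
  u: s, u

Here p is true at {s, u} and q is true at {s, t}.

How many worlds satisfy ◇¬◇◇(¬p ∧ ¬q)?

3

s: successors {t}; ¬◇◇(¬p ∧ ¬q) there: t:T. ✓
t: successors {t}; ¬◇◇(¬p ∧ ¬q) there: t:T. ✓
u: successors {s, u}; ¬◇◇(¬p ∧ ¬q) there: s:T, u:T. ✓
Satisfying worlds: {s, t, u}.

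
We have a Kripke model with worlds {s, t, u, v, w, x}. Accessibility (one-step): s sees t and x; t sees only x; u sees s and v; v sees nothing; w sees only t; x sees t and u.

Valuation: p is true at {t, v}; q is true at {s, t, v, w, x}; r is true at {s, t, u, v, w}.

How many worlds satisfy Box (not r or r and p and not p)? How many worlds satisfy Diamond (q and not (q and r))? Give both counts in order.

For Box (not r or r and p and not p):
s: successors {t, x}; not r or r and p and not p there: t:F, x:T. ✗
t: successors {x}; not r or r and p and not p there: x:T. ✓
u: successors {s, v}; not r or r and p and not p there: s:F, v:F. ✗
v: no successors, so Box (not r or r and p and not p) holds vacuously. ✓
w: successors {t}; not r or r and p and not p there: t:F. ✗
x: successors {t, u}; not r or r and p and not p there: t:F, u:F. ✗
— 2 worlds.
For Diamond (q and not (q and r)):
s: successors {t, x}; q and not (q and r) there: t:F, x:T. ✓
t: successors {x}; q and not (q and r) there: x:T. ✓
u: successors {s, v}; q and not (q and r) there: s:F, v:F. ✗
v: no successors, so Diamond (q and not (q and r)) fails. ✗
w: successors {t}; q and not (q and r) there: t:F. ✗
x: successors {t, u}; q and not (q and r) there: t:F, u:F. ✗
— 2 worlds.

2 and 2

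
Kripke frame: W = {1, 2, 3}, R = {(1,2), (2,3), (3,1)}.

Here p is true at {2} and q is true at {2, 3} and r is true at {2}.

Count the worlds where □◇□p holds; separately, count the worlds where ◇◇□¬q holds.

1 and 1

For □◇□p:
1: successors {2}; ◇□p there: 2:F. ✗
2: successors {3}; ◇□p there: 3:T. ✓
3: successors {1}; ◇□p there: 1:F. ✗
— 1 world.
For ◇◇□¬q:
1: successors {2}; ◇□¬q there: 2:T. ✓
2: successors {3}; ◇□¬q there: 3:F. ✗
3: successors {1}; ◇□¬q there: 1:F. ✗
— 1 world.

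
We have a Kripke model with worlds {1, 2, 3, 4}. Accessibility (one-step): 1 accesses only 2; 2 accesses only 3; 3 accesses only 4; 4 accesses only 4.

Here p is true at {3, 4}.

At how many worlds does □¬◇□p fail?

4

1: successors {2}; ¬◇□p there: 2:F. ✗
2: successors {3}; ¬◇□p there: 3:F. ✗
3: successors {4}; ¬◇□p there: 4:F. ✗
4: successors {4}; ¬◇□p there: 4:F. ✗
Satisfying worlds: ∅.
So □¬◇□p fails at the other 4 worlds.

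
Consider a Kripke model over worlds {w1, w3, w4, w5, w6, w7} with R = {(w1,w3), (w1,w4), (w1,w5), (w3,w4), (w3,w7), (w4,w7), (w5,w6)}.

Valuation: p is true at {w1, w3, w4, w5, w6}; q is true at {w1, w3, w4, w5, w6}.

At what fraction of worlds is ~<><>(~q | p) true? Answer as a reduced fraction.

2/3

w1: <><>(~q | p) is T. ✗
w3: <><>(~q | p) is T. ✗
w4: <><>(~q | p) is F. ✓
w5: <><>(~q | p) is F. ✓
w6: <><>(~q | p) is F. ✓
w7: <><>(~q | p) is F. ✓
That's 4 of 6 worlds, so 4/6 = 2/3.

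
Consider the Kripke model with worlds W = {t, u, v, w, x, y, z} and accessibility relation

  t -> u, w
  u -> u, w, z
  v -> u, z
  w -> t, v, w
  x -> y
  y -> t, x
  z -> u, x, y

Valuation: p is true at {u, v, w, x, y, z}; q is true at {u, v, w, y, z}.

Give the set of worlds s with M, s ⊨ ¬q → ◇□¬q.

{u, v, w, x, y, z}

t: ¬q is T, ◇□¬q is F. ✗
u: ¬q is F, ◇□¬q is F. ✓
v: ¬q is F, ◇□¬q is F. ✓
w: ¬q is F, ◇□¬q is F. ✓
x: ¬q is T, ◇□¬q is T. ✓
y: ¬q is F, ◇□¬q is F. ✓
z: ¬q is F, ◇□¬q is T. ✓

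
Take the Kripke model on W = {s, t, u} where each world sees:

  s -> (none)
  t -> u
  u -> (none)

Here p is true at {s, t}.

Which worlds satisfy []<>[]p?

{s, u}

s: no successors, so []<>[]p holds vacuously. ✓
t: successors {u}; <>[]p there: u:F. ✗
u: no successors, so []<>[]p holds vacuously. ✓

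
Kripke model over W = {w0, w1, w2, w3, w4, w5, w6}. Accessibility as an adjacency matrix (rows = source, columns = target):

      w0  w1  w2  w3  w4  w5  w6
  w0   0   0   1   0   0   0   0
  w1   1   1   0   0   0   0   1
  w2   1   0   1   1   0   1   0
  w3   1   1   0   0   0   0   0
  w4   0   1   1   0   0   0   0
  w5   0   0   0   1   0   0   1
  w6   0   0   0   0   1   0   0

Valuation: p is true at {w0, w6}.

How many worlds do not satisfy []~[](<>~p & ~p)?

5

w0: successors {w2}; ~[](<>~p & ~p) there: w2:T. ✓
w1: successors {w0, w1, w6}; ~[](<>~p & ~p) there: w0:F, w1:T, w6:F. ✗
w2: successors {w0, w2, w3, w5}; ~[](<>~p & ~p) there: w0:F, w2:T, w3:T, w5:T. ✗
w3: successors {w0, w1}; ~[](<>~p & ~p) there: w0:F, w1:T. ✗
w4: successors {w1, w2}; ~[](<>~p & ~p) there: w1:T, w2:T. ✓
w5: successors {w3, w6}; ~[](<>~p & ~p) there: w3:T, w6:F. ✗
w6: successors {w4}; ~[](<>~p & ~p) there: w4:F. ✗
Satisfying worlds: {w0, w4}.
So []~[](<>~p & ~p) fails at the other 5 worlds.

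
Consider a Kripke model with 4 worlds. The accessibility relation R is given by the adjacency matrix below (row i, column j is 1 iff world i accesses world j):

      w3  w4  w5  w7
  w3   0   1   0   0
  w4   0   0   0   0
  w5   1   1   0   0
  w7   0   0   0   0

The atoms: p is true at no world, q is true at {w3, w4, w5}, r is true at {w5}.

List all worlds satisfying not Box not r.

w3: Box not r is T. ✗
w4: Box not r is T. ✗
w5: Box not r is T. ✗
w7: Box not r is T. ✗

∅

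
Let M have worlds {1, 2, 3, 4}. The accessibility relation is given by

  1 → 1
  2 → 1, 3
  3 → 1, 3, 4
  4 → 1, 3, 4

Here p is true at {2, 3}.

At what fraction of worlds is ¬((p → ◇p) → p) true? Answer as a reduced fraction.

1: (p → ◇p) → p is F. ✓
2: (p → ◇p) → p is T. ✗
3: (p → ◇p) → p is T. ✗
4: (p → ◇p) → p is F. ✓
That's 2 of 4 worlds, so 2/4 = 1/2.

1/2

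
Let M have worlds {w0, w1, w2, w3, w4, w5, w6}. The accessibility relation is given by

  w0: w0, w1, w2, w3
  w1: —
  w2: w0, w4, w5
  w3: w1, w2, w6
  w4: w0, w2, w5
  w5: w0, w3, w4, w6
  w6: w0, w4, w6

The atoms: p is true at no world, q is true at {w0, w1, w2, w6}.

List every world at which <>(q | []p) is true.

{w0, w2, w3, w4, w5, w6}

w0: successors {w0, w1, w2, w3}; q | []p there: w0:T, w1:T, w2:T, w3:F. ✓
w1: no successors, so <>(q | []p) fails. ✗
w2: successors {w0, w4, w5}; q | []p there: w0:T, w4:F, w5:F. ✓
w3: successors {w1, w2, w6}; q | []p there: w1:T, w2:T, w6:T. ✓
w4: successors {w0, w2, w5}; q | []p there: w0:T, w2:T, w5:F. ✓
w5: successors {w0, w3, w4, w6}; q | []p there: w0:T, w3:F, w4:F, w6:T. ✓
w6: successors {w0, w4, w6}; q | []p there: w0:T, w4:F, w6:T. ✓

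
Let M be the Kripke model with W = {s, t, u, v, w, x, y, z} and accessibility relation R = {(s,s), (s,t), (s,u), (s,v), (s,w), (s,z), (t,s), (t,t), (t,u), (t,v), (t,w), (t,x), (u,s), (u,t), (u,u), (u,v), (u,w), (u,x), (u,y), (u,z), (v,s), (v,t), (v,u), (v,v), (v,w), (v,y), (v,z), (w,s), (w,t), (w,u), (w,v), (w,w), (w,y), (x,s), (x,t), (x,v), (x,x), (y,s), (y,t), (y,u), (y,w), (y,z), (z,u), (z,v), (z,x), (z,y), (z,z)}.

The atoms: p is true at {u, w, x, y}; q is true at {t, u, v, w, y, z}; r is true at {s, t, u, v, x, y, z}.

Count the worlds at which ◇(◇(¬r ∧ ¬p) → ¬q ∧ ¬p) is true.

8

s: successors {s, t, u, v, w, z}; ◇(¬r ∧ ¬p) → ¬q ∧ ¬p there: s:T, t:T, u:T, v:T, w:T, z:T. ✓
t: successors {s, t, u, v, w, x}; ◇(¬r ∧ ¬p) → ¬q ∧ ¬p there: s:T, t:T, u:T, v:T, w:T, x:T. ✓
u: successors {s, t, u, v, w, x, y, z}; ◇(¬r ∧ ¬p) → ¬q ∧ ¬p there: s:T, t:T, u:T, v:T, w:T, x:T, y:T, z:T. ✓
v: successors {s, t, u, v, w, y, z}; ◇(¬r ∧ ¬p) → ¬q ∧ ¬p there: s:T, t:T, u:T, v:T, w:T, y:T, z:T. ✓
w: successors {s, t, u, v, w, y}; ◇(¬r ∧ ¬p) → ¬q ∧ ¬p there: s:T, t:T, u:T, v:T, w:T, y:T. ✓
x: successors {s, t, v, x}; ◇(¬r ∧ ¬p) → ¬q ∧ ¬p there: s:T, t:T, v:T, x:T. ✓
y: successors {s, t, u, w, z}; ◇(¬r ∧ ¬p) → ¬q ∧ ¬p there: s:T, t:T, u:T, w:T, z:T. ✓
z: successors {u, v, x, y, z}; ◇(¬r ∧ ¬p) → ¬q ∧ ¬p there: u:T, v:T, x:T, y:T, z:T. ✓
Satisfying worlds: {s, t, u, v, w, x, y, z}.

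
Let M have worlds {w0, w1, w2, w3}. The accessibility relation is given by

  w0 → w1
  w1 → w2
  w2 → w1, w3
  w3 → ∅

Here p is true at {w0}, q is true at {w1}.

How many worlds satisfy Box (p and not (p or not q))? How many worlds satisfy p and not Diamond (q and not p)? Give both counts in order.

For Box (p and not (p or not q)):
w0: successors {w1}; p and not (p or not q) there: w1:F. ✗
w1: successors {w2}; p and not (p or not q) there: w2:F. ✗
w2: successors {w1, w3}; p and not (p or not q) there: w1:F, w3:F. ✗
w3: no successors, so Box (p and not (p or not q)) holds vacuously. ✓
— 1 world.
For p and not Diamond (q and not p):
w0: p is T, not Diamond (q and not p) is F. ✗
w1: p is F, not Diamond (q and not p) is T. ✗
w2: p is F, not Diamond (q and not p) is F. ✗
w3: p is F, not Diamond (q and not p) is T. ✗
— 0 worlds.

1 and 0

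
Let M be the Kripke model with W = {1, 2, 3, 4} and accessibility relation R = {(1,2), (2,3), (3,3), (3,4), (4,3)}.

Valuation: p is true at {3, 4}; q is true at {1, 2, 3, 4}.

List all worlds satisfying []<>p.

1: successors {2}; <>p there: 2:T. ✓
2: successors {3}; <>p there: 3:T. ✓
3: successors {3, 4}; <>p there: 3:T, 4:T. ✓
4: successors {3}; <>p there: 3:T. ✓

{1, 2, 3, 4}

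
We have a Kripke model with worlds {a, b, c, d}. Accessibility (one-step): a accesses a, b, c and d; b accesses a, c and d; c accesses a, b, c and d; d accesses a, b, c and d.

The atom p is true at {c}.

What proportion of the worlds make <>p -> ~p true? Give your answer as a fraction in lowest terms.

a: <>p is T, ~p is T. ✓
b: <>p is T, ~p is T. ✓
c: <>p is T, ~p is F. ✗
d: <>p is T, ~p is T. ✓
That's 3 of 4 worlds, so 3/4.

3/4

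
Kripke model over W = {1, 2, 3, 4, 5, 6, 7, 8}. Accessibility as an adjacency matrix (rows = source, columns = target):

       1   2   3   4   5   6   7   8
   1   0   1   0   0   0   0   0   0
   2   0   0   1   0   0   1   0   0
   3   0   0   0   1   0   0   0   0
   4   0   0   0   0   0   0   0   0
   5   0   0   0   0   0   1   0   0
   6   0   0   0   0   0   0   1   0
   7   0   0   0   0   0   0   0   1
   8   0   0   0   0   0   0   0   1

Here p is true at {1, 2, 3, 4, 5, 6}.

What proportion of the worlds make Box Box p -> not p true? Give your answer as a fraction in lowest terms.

1: Box Box p is T, not p is F. ✗
2: Box Box p is F, not p is F. ✓
3: Box Box p is T, not p is F. ✗
4: Box Box p is T, not p is F. ✗
5: Box Box p is F, not p is F. ✓
6: Box Box p is F, not p is F. ✓
7: Box Box p is F, not p is T. ✓
8: Box Box p is F, not p is T. ✓
That's 5 of 8 worlds, so 5/8.

5/8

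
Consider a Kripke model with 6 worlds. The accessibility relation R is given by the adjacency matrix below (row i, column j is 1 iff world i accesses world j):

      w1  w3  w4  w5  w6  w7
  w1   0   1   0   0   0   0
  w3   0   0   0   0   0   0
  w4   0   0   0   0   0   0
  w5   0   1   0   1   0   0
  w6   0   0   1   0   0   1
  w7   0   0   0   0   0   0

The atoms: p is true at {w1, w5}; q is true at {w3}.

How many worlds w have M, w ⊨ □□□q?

w1: successors {w3}; □□q there: w3:T. ✓
w3: no successors, so □□□q holds vacuously. ✓
w4: no successors, so □□□q holds vacuously. ✓
w5: successors {w3, w5}; □□q there: w3:T, w5:F. ✗
w6: successors {w4, w7}; □□q there: w4:T, w7:T. ✓
w7: no successors, so □□□q holds vacuously. ✓
Satisfying worlds: {w1, w3, w4, w6, w7}.

5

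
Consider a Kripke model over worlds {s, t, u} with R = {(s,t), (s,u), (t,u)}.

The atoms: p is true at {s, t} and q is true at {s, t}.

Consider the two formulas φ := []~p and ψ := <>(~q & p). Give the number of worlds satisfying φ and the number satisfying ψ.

2 and 0

For []~p:
s: successors {t, u}; ~p there: t:F, u:T. ✗
t: successors {u}; ~p there: u:T. ✓
u: no successors, so []~p holds vacuously. ✓
— 2 worlds.
For <>(~q & p):
s: successors {t, u}; ~q & p there: t:F, u:F. ✗
t: successors {u}; ~q & p there: u:F. ✗
u: no successors, so <>(~q & p) fails. ✗
— 0 worlds.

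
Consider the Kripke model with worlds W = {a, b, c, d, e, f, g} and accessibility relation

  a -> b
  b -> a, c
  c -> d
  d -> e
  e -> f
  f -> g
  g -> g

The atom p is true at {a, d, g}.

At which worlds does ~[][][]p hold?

{a, b, c}

a: [][][]p is F. ✓
b: [][][]p is F. ✓
c: [][][]p is F. ✓
d: [][][]p is T. ✗
e: [][][]p is T. ✗
f: [][][]p is T. ✗
g: [][][]p is T. ✗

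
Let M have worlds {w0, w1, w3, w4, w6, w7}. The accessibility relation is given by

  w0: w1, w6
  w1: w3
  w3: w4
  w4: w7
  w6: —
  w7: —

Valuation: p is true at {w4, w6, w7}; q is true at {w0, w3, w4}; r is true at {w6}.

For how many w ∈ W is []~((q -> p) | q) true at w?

2

w0: successors {w1, w6}; ~((q -> p) | q) there: w1:F, w6:F. ✗
w1: successors {w3}; ~((q -> p) | q) there: w3:F. ✗
w3: successors {w4}; ~((q -> p) | q) there: w4:F. ✗
w4: successors {w7}; ~((q -> p) | q) there: w7:F. ✗
w6: no successors, so []~((q -> p) | q) holds vacuously. ✓
w7: no successors, so []~((q -> p) | q) holds vacuously. ✓
Satisfying worlds: {w6, w7}.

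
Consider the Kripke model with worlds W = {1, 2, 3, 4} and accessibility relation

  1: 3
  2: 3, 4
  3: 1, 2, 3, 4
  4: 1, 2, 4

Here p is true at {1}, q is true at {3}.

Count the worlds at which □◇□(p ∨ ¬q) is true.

2

1: successors {3}; ◇□(p ∨ ¬q) there: 3:T. ✓
2: successors {3, 4}; ◇□(p ∨ ¬q) there: 3:T, 4:T. ✓
3: successors {1, 2, 3, 4}; ◇□(p ∨ ¬q) there: 1:F, 2:T, 3:T, 4:T. ✗
4: successors {1, 2, 4}; ◇□(p ∨ ¬q) there: 1:F, 2:T, 4:T. ✗
Satisfying worlds: {1, 2}.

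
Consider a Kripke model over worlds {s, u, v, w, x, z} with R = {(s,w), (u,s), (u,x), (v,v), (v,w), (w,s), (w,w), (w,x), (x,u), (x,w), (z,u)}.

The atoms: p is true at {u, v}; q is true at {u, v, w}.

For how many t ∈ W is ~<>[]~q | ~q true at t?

6

s: ~<>[]~q is T, ~q is T. ✓
u: ~<>[]~q is T, ~q is F. ✓
v: ~<>[]~q is T, ~q is F. ✓
w: ~<>[]~q is T, ~q is F. ✓
x: ~<>[]~q is F, ~q is T. ✓
z: ~<>[]~q is F, ~q is T. ✓
Satisfying worlds: {s, u, v, w, x, z}.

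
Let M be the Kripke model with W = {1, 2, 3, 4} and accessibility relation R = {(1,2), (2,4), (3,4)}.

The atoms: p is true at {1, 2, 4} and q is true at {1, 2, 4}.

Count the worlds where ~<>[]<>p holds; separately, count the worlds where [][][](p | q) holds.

2 and 4

For ~<>[]<>p:
1: <>[]<>p is F. ✓
2: <>[]<>p is T. ✗
3: <>[]<>p is T. ✗
4: <>[]<>p is F. ✓
— 2 worlds.
For [][][](p | q):
1: successors {2}; [][](p | q) there: 2:T. ✓
2: successors {4}; [][](p | q) there: 4:T. ✓
3: successors {4}; [][](p | q) there: 4:T. ✓
4: no successors, so [][][](p | q) holds vacuously. ✓
— 4 worlds.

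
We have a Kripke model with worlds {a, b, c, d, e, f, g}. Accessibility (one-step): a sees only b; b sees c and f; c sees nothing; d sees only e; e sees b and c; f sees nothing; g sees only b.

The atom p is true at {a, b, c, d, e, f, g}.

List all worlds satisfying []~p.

a: successors {b}; ~p there: b:F. ✗
b: successors {c, f}; ~p there: c:F, f:F. ✗
c: no successors, so []~p holds vacuously. ✓
d: successors {e}; ~p there: e:F. ✗
e: successors {b, c}; ~p there: b:F, c:F. ✗
f: no successors, so []~p holds vacuously. ✓
g: successors {b}; ~p there: b:F. ✗

{c, f}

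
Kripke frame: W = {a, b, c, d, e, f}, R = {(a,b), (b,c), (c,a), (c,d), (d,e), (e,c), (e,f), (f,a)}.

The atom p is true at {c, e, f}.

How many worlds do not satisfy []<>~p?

a: successors {b}; <>~p there: b:F. ✗
b: successors {c}; <>~p there: c:T. ✓
c: successors {a, d}; <>~p there: a:T, d:F. ✗
d: successors {e}; <>~p there: e:F. ✗
e: successors {c, f}; <>~p there: c:T, f:T. ✓
f: successors {a}; <>~p there: a:T. ✓
Satisfying worlds: {b, e, f}.
So []<>~p fails at the other 3 worlds.

3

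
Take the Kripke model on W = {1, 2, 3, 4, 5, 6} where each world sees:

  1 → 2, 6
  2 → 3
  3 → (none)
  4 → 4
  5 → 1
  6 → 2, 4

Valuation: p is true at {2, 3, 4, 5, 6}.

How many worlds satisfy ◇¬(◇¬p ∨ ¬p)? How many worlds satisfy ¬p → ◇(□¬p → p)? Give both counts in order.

4 and 6

For ◇¬(◇¬p ∨ ¬p):
1: successors {2, 6}; ¬(◇¬p ∨ ¬p) there: 2:T, 6:T. ✓
2: successors {3}; ¬(◇¬p ∨ ¬p) there: 3:T. ✓
3: no successors, so ◇¬(◇¬p ∨ ¬p) fails. ✗
4: successors {4}; ¬(◇¬p ∨ ¬p) there: 4:T. ✓
5: successors {1}; ¬(◇¬p ∨ ¬p) there: 1:F. ✗
6: successors {2, 4}; ¬(◇¬p ∨ ¬p) there: 2:T, 4:T. ✓
— 4 worlds.
For ¬p → ◇(□¬p → p):
1: ¬p is T, ◇(□¬p → p) is T. ✓
2: ¬p is F, ◇(□¬p → p) is T. ✓
3: ¬p is F, ◇(□¬p → p) is F. ✓
4: ¬p is F, ◇(□¬p → p) is T. ✓
5: ¬p is F, ◇(□¬p → p) is T. ✓
6: ¬p is F, ◇(□¬p → p) is T. ✓
— 6 worlds.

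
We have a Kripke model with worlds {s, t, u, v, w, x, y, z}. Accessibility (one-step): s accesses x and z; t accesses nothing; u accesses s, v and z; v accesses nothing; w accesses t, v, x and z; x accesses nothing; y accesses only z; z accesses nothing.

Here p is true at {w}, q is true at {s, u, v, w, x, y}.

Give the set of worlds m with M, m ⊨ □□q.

s: successors {x, z}; □q there: x:T, z:T. ✓
t: no successors, so □□q holds vacuously. ✓
u: successors {s, v, z}; □q there: s:F, v:T, z:T. ✗
v: no successors, so □□q holds vacuously. ✓
w: successors {t, v, x, z}; □q there: t:T, v:T, x:T, z:T. ✓
x: no successors, so □□q holds vacuously. ✓
y: successors {z}; □q there: z:T. ✓
z: no successors, so □□q holds vacuously. ✓

{s, t, v, w, x, y, z}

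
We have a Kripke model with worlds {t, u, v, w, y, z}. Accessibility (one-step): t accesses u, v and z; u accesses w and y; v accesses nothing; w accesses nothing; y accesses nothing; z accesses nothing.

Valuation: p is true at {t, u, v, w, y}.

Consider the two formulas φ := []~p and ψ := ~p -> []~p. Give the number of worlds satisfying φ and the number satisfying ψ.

For []~p:
t: successors {u, v, z}; ~p there: u:F, v:F, z:T. ✗
u: successors {w, y}; ~p there: w:F, y:F. ✗
v: no successors, so []~p holds vacuously. ✓
w: no successors, so []~p holds vacuously. ✓
y: no successors, so []~p holds vacuously. ✓
z: no successors, so []~p holds vacuously. ✓
— 4 worlds.
For ~p -> []~p:
t: ~p is F, []~p is F. ✓
u: ~p is F, []~p is F. ✓
v: ~p is F, []~p is T. ✓
w: ~p is F, []~p is T. ✓
y: ~p is F, []~p is T. ✓
z: ~p is T, []~p is T. ✓
— 6 worlds.

4 and 6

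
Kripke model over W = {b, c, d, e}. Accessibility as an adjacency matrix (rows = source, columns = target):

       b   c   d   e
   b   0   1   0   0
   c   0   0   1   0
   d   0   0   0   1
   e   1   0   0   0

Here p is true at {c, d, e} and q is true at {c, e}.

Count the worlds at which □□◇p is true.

b: successors {c}; □◇p there: c:T. ✓
c: successors {d}; □◇p there: d:F. ✗
d: successors {e}; □◇p there: e:T. ✓
e: successors {b}; □◇p there: b:T. ✓
Satisfying worlds: {b, d, e}.

3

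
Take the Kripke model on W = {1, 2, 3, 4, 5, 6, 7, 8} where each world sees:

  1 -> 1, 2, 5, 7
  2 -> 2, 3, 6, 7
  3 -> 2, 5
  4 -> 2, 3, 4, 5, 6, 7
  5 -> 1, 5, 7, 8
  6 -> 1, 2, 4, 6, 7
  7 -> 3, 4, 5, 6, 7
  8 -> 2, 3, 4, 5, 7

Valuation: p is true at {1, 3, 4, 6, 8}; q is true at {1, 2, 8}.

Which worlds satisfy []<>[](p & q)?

∅

1: successors {1, 2, 5, 7}; <>[](p & q) there: 1:F, 2:F, 5:F, 7:F. ✗
2: successors {2, 3, 6, 7}; <>[](p & q) there: 2:F, 3:F, 6:F, 7:F. ✗
3: successors {2, 5}; <>[](p & q) there: 2:F, 5:F. ✗
4: successors {2, 3, 4, 5, 6, 7}; <>[](p & q) there: 2:F, 3:F, 4:F, 5:F, 6:F, 7:F. ✗
5: successors {1, 5, 7, 8}; <>[](p & q) there: 1:F, 5:F, 7:F, 8:F. ✗
6: successors {1, 2, 4, 6, 7}; <>[](p & q) there: 1:F, 2:F, 4:F, 6:F, 7:F. ✗
7: successors {3, 4, 5, 6, 7}; <>[](p & q) there: 3:F, 4:F, 5:F, 6:F, 7:F. ✗
8: successors {2, 3, 4, 5, 7}; <>[](p & q) there: 2:F, 3:F, 4:F, 5:F, 7:F. ✗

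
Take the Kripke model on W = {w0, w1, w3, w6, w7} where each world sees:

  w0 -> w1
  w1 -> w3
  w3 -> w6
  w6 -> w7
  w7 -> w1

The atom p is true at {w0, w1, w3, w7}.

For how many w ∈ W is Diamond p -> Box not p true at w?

1

w0: Diamond p is T, Box not p is F. ✗
w1: Diamond p is T, Box not p is F. ✗
w3: Diamond p is F, Box not p is T. ✓
w6: Diamond p is T, Box not p is F. ✗
w7: Diamond p is T, Box not p is F. ✗
Satisfying worlds: {w3}.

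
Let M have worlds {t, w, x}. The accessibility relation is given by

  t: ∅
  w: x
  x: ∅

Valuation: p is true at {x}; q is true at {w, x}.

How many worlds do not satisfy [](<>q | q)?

0

t: no successors, so [](<>q | q) holds vacuously. ✓
w: successors {x}; <>q | q there: x:T. ✓
x: no successors, so [](<>q | q) holds vacuously. ✓
Satisfying worlds: {t, w, x}.
So [](<>q | q) fails at the other 0 worlds.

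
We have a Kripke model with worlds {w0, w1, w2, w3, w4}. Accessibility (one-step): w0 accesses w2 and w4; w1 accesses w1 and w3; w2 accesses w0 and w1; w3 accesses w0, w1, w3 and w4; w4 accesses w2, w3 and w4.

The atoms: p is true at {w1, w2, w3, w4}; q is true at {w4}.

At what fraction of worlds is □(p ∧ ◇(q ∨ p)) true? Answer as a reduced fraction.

w0: successors {w2, w4}; p ∧ ◇(q ∨ p) there: w2:T, w4:T. ✓
w1: successors {w1, w3}; p ∧ ◇(q ∨ p) there: w1:T, w3:T. ✓
w2: successors {w0, w1}; p ∧ ◇(q ∨ p) there: w0:F, w1:T. ✗
w3: successors {w0, w1, w3, w4}; p ∧ ◇(q ∨ p) there: w0:F, w1:T, w3:T, w4:T. ✗
w4: successors {w2, w3, w4}; p ∧ ◇(q ∨ p) there: w2:T, w3:T, w4:T. ✓
That's 3 of 5 worlds, so 3/5.

3/5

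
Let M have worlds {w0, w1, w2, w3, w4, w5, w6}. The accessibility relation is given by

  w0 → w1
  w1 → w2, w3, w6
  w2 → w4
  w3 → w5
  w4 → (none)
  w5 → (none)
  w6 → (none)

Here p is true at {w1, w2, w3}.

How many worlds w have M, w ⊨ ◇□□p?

w0: successors {w1}; □□p there: w1:F. ✗
w1: successors {w2, w3, w6}; □□p there: w2:T, w3:T, w6:T. ✓
w2: successors {w4}; □□p there: w4:T. ✓
w3: successors {w5}; □□p there: w5:T. ✓
w4: no successors, so ◇□□p fails. ✗
w5: no successors, so ◇□□p fails. ✗
w6: no successors, so ◇□□p fails. ✗
Satisfying worlds: {w1, w2, w3}.

3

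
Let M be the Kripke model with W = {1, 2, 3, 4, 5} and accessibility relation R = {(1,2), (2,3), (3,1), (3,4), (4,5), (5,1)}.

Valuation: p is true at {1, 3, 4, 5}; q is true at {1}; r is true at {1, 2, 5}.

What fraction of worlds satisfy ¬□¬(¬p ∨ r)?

4/5

1: □¬(¬p ∨ r) is F. ✓
2: □¬(¬p ∨ r) is T. ✗
3: □¬(¬p ∨ r) is F. ✓
4: □¬(¬p ∨ r) is F. ✓
5: □¬(¬p ∨ r) is F. ✓
That's 4 of 5 worlds, so 4/5.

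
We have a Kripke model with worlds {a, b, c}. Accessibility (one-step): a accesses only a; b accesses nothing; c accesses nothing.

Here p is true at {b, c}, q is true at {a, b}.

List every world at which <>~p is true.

a: successors {a}; ~p there: a:T. ✓
b: no successors, so <>~p fails. ✗
c: no successors, so <>~p fails. ✗

{a}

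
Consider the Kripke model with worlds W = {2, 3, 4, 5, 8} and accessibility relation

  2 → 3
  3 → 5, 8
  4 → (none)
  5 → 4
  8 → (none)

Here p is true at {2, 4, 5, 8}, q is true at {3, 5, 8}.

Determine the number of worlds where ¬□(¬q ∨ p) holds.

2: □(¬q ∨ p) is F. ✓
3: □(¬q ∨ p) is T. ✗
4: □(¬q ∨ p) is T. ✗
5: □(¬q ∨ p) is T. ✗
8: □(¬q ∨ p) is T. ✗
Satisfying worlds: {2}.

1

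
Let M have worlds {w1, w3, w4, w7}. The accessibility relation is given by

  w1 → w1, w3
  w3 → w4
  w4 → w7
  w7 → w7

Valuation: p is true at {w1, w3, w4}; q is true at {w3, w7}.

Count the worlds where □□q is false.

w1: successors {w1, w3}; □q there: w1:F, w3:F. ✗
w3: successors {w4}; □q there: w4:T. ✓
w4: successors {w7}; □q there: w7:T. ✓
w7: successors {w7}; □q there: w7:T. ✓
Satisfying worlds: {w3, w4, w7}.
So □□q fails at the other 1 world.

1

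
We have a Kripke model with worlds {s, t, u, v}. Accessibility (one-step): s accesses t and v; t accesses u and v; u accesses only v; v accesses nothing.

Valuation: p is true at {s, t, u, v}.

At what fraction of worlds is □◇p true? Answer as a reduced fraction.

s: successors {t, v}; ◇p there: t:T, v:F. ✗
t: successors {u, v}; ◇p there: u:T, v:F. ✗
u: successors {v}; ◇p there: v:F. ✗
v: no successors, so □◇p holds vacuously. ✓
That's 1 of 4 worlds, so 1/4.

1/4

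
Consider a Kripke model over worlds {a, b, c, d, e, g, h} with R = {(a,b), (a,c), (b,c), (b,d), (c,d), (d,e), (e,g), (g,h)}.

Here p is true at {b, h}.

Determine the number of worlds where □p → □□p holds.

7

a: □p is F, □□p is F. ✓
b: □p is F, □□p is F. ✓
c: □p is F, □□p is F. ✓
d: □p is F, □□p is F. ✓
e: □p is F, □□p is T. ✓
g: □p is T, □□p is T. ✓
h: □p is T, □□p is T. ✓
Satisfying worlds: {a, b, c, d, e, g, h}.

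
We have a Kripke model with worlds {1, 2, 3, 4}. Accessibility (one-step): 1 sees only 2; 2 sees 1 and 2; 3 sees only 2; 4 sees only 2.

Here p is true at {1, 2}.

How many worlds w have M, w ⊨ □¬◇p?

1: successors {2}; ¬◇p there: 2:F. ✗
2: successors {1, 2}; ¬◇p there: 1:F, 2:F. ✗
3: successors {2}; ¬◇p there: 2:F. ✗
4: successors {2}; ¬◇p there: 2:F. ✗
Satisfying worlds: ∅.

0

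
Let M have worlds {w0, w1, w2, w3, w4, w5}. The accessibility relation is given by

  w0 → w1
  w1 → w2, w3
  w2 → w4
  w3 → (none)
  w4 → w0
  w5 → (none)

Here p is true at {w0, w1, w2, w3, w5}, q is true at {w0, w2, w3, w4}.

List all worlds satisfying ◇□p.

w0: successors {w1}; □p there: w1:T. ✓
w1: successors {w2, w3}; □p there: w2:F, w3:T. ✓
w2: successors {w4}; □p there: w4:T. ✓
w3: no successors, so ◇□p fails. ✗
w4: successors {w0}; □p there: w0:T. ✓
w5: no successors, so ◇□p fails. ✗

{w0, w1, w2, w4}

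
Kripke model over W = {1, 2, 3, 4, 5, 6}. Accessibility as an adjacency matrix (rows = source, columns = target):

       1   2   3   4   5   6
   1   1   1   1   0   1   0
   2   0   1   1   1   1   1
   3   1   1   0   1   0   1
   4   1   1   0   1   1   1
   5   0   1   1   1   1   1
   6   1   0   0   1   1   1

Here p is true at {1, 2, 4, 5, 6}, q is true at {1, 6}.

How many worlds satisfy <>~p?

1: successors {1, 2, 3, 5}; ~p there: 1:F, 2:F, 3:T, 5:F. ✓
2: successors {2, 3, 4, 5, 6}; ~p there: 2:F, 3:T, 4:F, 5:F, 6:F. ✓
3: successors {1, 2, 4, 6}; ~p there: 1:F, 2:F, 4:F, 6:F. ✗
4: successors {1, 2, 4, 5, 6}; ~p there: 1:F, 2:F, 4:F, 5:F, 6:F. ✗
5: successors {2, 3, 4, 5, 6}; ~p there: 2:F, 3:T, 4:F, 5:F, 6:F. ✓
6: successors {1, 4, 5, 6}; ~p there: 1:F, 4:F, 5:F, 6:F. ✗
Satisfying worlds: {1, 2, 5}.

3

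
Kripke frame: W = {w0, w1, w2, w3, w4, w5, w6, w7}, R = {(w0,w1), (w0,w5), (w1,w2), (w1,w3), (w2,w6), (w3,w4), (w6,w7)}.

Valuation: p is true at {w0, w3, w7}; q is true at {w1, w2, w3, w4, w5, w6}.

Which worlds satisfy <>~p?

w0: successors {w1, w5}; ~p there: w1:T, w5:T. ✓
w1: successors {w2, w3}; ~p there: w2:T, w3:F. ✓
w2: successors {w6}; ~p there: w6:T. ✓
w3: successors {w4}; ~p there: w4:T. ✓
w4: no successors, so <>~p fails. ✗
w5: no successors, so <>~p fails. ✗
w6: successors {w7}; ~p there: w7:F. ✗
w7: no successors, so <>~p fails. ✗

{w0, w1, w2, w3}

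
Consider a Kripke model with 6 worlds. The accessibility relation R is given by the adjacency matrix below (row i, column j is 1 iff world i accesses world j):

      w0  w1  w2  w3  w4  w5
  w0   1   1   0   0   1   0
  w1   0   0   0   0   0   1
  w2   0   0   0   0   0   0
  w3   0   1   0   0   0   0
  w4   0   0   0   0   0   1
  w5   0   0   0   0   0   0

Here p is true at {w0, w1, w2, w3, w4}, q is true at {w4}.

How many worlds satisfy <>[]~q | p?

5

w0: <>[]~q is T, p is T. ✓
w1: <>[]~q is T, p is T. ✓
w2: <>[]~q is F, p is T. ✓
w3: <>[]~q is T, p is T. ✓
w4: <>[]~q is T, p is T. ✓
w5: <>[]~q is F, p is F. ✗
Satisfying worlds: {w0, w1, w2, w3, w4}.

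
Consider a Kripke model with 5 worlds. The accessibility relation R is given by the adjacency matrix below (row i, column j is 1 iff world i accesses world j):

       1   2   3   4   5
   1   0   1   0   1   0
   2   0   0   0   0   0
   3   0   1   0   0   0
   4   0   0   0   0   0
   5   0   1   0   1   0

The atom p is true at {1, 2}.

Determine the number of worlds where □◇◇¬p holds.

1: successors {2, 4}; ◇◇¬p there: 2:F, 4:F. ✗
2: no successors, so □◇◇¬p holds vacuously. ✓
3: successors {2}; ◇◇¬p there: 2:F. ✗
4: no successors, so □◇◇¬p holds vacuously. ✓
5: successors {2, 4}; ◇◇¬p there: 2:F, 4:F. ✗
Satisfying worlds: {2, 4}.

2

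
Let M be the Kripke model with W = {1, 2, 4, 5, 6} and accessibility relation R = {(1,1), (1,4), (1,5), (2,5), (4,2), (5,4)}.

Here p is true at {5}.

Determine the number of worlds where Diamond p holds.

2

1: successors {1, 4, 5}; p there: 1:F, 4:F, 5:T. ✓
2: successors {5}; p there: 5:T. ✓
4: successors {2}; p there: 2:F. ✗
5: successors {4}; p there: 4:F. ✗
6: no successors, so Diamond p fails. ✗
Satisfying worlds: {1, 2}.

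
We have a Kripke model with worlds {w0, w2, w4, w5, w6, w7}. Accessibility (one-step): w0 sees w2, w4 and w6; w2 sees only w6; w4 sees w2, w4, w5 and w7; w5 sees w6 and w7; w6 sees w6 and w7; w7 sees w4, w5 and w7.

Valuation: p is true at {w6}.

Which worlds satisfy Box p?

{w2}

w0: successors {w2, w4, w6}; p there: w2:F, w4:F, w6:T. ✗
w2: successors {w6}; p there: w6:T. ✓
w4: successors {w2, w4, w5, w7}; p there: w2:F, w4:F, w5:F, w7:F. ✗
w5: successors {w6, w7}; p there: w6:T, w7:F. ✗
w6: successors {w6, w7}; p there: w6:T, w7:F. ✗
w7: successors {w4, w5, w7}; p there: w4:F, w5:F, w7:F. ✗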